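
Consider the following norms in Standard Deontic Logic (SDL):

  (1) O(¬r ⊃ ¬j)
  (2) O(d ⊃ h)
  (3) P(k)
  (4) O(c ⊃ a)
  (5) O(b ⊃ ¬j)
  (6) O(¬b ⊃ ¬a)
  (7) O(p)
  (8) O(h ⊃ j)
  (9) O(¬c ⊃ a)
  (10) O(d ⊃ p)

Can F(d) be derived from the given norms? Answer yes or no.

Yes

Premises 4 and 9 are O(c ⊃ a) and O(¬c ⊃ a); every ideal world satisfies c or ¬c, so in either case a holds — hence O(a).
Premise 6, O(¬b ⊃ ¬a), contraposes to O(a ⊃ b); with O(a) we get O(b).
With premise 5, O(b ⊃ ¬j), the K-axiom yields O(¬j).
Premise 8 is O(h ⊃ j); contrapositively O(¬j ⊃ ¬h). Since O(¬j) holds, K gives O(¬h).
The contrapositive of premise 2 (O(d ⊃ h)) is O(¬h ⊃ ¬d), and O(¬h) is already established, so O(¬d).
Premises 1, 3, 7, 10 do not contribute to this derivation.
So O(¬d) holds, i.e. F(d). The claim follows.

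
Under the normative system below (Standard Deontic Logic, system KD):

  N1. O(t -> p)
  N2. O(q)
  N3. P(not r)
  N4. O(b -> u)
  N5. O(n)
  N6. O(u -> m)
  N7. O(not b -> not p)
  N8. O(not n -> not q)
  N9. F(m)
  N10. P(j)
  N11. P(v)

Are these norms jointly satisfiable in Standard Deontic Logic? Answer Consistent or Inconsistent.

Premise 8 is O(not n -> not q), but O(not n) is not derivable from the premises, so it does not yield O(not q).
So O(not q) is not derivable, and the apparent clash with O(q) does not arise.
A world satisfying every obligation exists (e.g. b=false, j=false, m=false, n=true, p=false, q=true, r=false, t=false, u=false, v=false); no atom is both obligatory and forbidden, so the set is consistent.

Consistent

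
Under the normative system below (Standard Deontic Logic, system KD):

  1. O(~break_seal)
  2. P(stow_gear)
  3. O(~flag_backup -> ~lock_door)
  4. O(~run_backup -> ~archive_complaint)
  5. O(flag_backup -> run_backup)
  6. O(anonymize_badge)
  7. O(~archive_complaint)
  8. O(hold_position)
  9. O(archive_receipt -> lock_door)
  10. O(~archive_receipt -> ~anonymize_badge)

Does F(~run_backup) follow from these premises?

Yes

Premise 6 states O(anonymize_badge) outright.
Premise 10 is O(~archive_receipt -> ~anonymize_badge); contrapositively O(anonymize_badge -> archive_receipt). Since O(anonymize_badge) holds, K gives O(archive_receipt).
With premise 9, O(archive_receipt -> lock_door), the K-axiom yields O(lock_door).
Premise 3, O(~flag_backup -> ~lock_door), contraposes to O(lock_door -> flag_backup); with O(lock_door) we get O(flag_backup).
From O(flag_backup) and premise 5, O(flag_backup -> run_backup), we obtain O(run_backup).
Premises 1, 2, 4, 7, 8 do not contribute to this derivation.
So O(run_backup) holds, i.e. F(~run_backup). The claim follows.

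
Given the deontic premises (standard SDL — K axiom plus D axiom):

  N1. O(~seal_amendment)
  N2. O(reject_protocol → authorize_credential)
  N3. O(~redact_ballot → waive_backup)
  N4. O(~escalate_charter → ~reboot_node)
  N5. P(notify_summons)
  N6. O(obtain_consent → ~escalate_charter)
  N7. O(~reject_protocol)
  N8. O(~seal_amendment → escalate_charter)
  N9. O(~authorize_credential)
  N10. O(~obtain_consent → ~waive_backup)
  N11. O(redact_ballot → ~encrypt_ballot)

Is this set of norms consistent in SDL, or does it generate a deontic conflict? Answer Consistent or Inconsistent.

Consistent

Premise 2 is O(reject_protocol → authorize_credential), but O(reject_protocol) is not derivable from the premises, so it does not yield O(authorize_credential).
So O(authorize_credential) is not derivable, and the apparent clash with O(~authorize_credential) does not arise.
A world satisfying every obligation exists (e.g. authorize_credential=false, encrypt_ballot=false, escalate_charter=true, notify_summons=false, obtain_consent=false, reboot_node=false, redact_ballot=true, reject_protocol=false, seal_amendment=false, waive_backup=false); no atom is both obligatory and forbidden, so the set is consistent.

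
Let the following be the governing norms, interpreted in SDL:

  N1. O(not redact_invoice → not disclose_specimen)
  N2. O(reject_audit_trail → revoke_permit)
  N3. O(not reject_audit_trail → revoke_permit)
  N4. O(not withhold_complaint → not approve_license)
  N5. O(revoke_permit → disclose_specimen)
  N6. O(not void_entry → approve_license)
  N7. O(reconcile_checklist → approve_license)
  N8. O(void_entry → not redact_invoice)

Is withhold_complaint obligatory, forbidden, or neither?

Obligatory

Premises 2 and 3 cover both cases: O(reject_audit_trail → revoke_permit) and O(not reject_audit_trail → revoke_permit). Since reject_audit_trail ∨ not reject_audit_trail is a tautology, O(revoke_permit) follows.
With premise 5, O(revoke_permit → disclose_specimen), the K-axiom yields O(disclose_specimen).
The contrapositive of premise 1 (O(not redact_invoice → not disclose_specimen)) is O(disclose_specimen → redact_invoice), and O(disclose_specimen) is already established, so O(redact_invoice).
Premise 8 is O(void_entry → not redact_invoice); contrapositively O(redact_invoice → not void_entry). Since O(redact_invoice) holds, K gives O(not void_entry).
Applying K to premise 6 (O(not void_entry → approve_license)) and O(not void_entry) yields O(approve_license).
Premise 4, O(not withhold_complaint → not approve_license), contraposes to O(approve_license → withhold_complaint); with O(approve_license) we get O(withhold_complaint).
Premise 7 does not contribute to this derivation.
Hence withhold_complaint is obligatory.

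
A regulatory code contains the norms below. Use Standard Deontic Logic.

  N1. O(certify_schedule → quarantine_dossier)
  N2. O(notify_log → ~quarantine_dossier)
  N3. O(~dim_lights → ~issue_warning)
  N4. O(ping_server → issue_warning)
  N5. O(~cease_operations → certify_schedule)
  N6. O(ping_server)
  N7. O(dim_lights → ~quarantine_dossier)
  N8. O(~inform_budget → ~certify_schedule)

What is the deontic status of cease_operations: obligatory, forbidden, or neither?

Obligatory

Premise 6 states O(ping_server) outright.
Applying K to premise 4 (O(ping_server → issue_warning)) and O(ping_server) yields O(issue_warning).
Premise 3 is O(~dim_lights → ~issue_warning); contrapositively O(issue_warning → dim_lights). Since O(issue_warning) holds, K gives O(dim_lights).
With premise 7, O(dim_lights → ~quarantine_dossier), the K-axiom yields O(~quarantine_dossier).
The contrapositive of premise 1 (O(certify_schedule → quarantine_dossier)) is O(~quarantine_dossier → ~certify_schedule), and O(~quarantine_dossier) is already established, so O(~certify_schedule).
Premise 5, O(~cease_operations → certify_schedule), contraposes to O(~certify_schedule → cease_operations); with O(~certify_schedule) we get O(cease_operations).
Premises 2, 8 do not contribute to this derivation.
Hence cease_operations is obligatory.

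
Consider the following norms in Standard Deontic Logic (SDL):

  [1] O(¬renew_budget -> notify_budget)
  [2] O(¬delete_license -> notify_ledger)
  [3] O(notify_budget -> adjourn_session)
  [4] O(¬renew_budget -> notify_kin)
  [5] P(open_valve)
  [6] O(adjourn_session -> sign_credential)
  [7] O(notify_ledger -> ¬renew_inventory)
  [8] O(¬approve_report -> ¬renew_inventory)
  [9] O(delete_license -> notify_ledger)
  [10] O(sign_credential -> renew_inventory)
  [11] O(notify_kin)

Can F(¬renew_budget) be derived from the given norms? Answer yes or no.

Premises 2 and 9 cover both cases: O(¬delete_license -> notify_ledger) and O(delete_license -> notify_ledger). Since ¬delete_license ∨ delete_license is a tautology, O(notify_ledger) follows.
Applying K to premise 7 (O(notify_ledger -> ¬renew_inventory)) and O(notify_ledger) yields O(¬renew_inventory).
Premise 10, O(sign_credential -> renew_inventory), contraposes to O(¬renew_inventory -> ¬sign_credential); with O(¬renew_inventory) we get O(¬sign_credential).
Premise 6 is O(adjourn_session -> sign_credential); contrapositively O(¬sign_credential -> ¬adjourn_session). Since O(¬sign_credential) holds, K gives O(¬adjourn_session).
The contrapositive of premise 3 (O(notify_budget -> adjourn_session)) is O(¬adjourn_session -> ¬notify_budget), and O(¬adjourn_session) is already established, so O(¬notify_budget).
Premise 1 is O(¬renew_budget -> notify_budget); contrapositively O(¬notify_budget -> renew_budget). Since O(¬notify_budget) holds, K gives O(renew_budget).
Premises 4, 5, 8, 11 do not contribute to this derivation.
So O(renew_budget) holds, i.e. F(¬renew_budget). The claim follows.

Yes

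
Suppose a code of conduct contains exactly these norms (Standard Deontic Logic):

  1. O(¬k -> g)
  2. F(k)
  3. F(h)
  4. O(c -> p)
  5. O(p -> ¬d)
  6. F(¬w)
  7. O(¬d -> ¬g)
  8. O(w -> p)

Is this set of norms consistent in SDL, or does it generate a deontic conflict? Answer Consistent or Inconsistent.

Premise 6, F(¬w), is equivalent to O(w).
From O(w) and premise 8, O(w -> p), we obtain O(p).
With premise 5, O(p -> ¬d), the K-axiom yields O(¬d).
Premise 7 is O(¬d -> ¬g); since O(¬d), deontic closure gives O(¬g).
Premise 1 is O(¬k -> g); contrapositively O(¬g -> k). Since O(¬g) holds, K gives O(k).
But premise 2, F(k), means O(¬k).
We now have both O(k) and O(¬k) — k is simultaneously obligatory and forbidden, violating the D-axiom.

Inconsistent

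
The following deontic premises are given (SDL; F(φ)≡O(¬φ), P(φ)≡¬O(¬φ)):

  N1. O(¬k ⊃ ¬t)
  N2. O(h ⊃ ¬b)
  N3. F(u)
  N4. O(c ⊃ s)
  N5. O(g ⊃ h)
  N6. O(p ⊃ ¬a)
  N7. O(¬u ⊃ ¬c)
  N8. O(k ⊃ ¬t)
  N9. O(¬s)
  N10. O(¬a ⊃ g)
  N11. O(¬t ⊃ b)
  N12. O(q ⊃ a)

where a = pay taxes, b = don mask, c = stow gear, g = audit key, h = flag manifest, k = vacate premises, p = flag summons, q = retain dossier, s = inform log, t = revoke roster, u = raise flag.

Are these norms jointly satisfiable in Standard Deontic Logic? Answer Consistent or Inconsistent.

Consistent

Premise 4 is O(c ⊃ s), but O(c) is not derivable from the premises, so it does not yield O(s).
So O(s) is not derivable, and the apparent clash with O(¬s) does not arise.
A world satisfying every obligation exists (e.g. a=true, b=true, c=false, g=false, h=false, k=false, p=false, q=false, s=false, t=false, u=false); no atom is both obligatory and forbidden, so the set is consistent.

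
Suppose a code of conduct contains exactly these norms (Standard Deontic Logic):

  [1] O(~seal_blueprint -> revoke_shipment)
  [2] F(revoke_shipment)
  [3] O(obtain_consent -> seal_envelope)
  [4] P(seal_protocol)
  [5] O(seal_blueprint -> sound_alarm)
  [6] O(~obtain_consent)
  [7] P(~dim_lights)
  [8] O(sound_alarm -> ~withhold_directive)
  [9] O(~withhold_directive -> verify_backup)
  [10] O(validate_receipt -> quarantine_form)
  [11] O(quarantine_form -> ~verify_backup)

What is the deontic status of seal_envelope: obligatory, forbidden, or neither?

Premise 3 is O(obtain_consent -> seal_envelope), but O(obtain_consent) is not derivable from the premises, so it does not yield O(seal_envelope).
No premise or chain of K-axiom applications forces O(seal_envelope), and none forces O(~seal_envelope). So seal_envelope is neither obligatory nor forbidden under these norms.

Neither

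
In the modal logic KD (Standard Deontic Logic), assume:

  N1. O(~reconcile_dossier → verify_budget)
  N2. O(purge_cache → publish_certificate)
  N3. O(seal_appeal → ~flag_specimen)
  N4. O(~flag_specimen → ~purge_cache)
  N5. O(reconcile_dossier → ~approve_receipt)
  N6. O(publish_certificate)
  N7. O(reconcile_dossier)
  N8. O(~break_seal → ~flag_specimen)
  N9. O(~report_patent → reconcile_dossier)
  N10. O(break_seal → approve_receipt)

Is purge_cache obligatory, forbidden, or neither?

Forbidden

Premise 7 states O(reconcile_dossier) outright.
Applying K to premise 5 (O(reconcile_dossier → ~approve_receipt)) and O(reconcile_dossier) yields O(~approve_receipt).
The contrapositive of premise 10 (O(break_seal → approve_receipt)) is O(~approve_receipt → ~break_seal), and O(~approve_receipt) is already established, so O(~break_seal).
With premise 8, O(~break_seal → ~flag_specimen), the K-axiom yields O(~flag_specimen).
With premise 4, O(~flag_specimen → ~purge_cache), the K-axiom yields O(~purge_cache).
Premises 1, 2, 3, 6, 9 do not contribute to this derivation.
Thus O(~purge_cache), which is F(purge_cache): purge_cache is forbidden.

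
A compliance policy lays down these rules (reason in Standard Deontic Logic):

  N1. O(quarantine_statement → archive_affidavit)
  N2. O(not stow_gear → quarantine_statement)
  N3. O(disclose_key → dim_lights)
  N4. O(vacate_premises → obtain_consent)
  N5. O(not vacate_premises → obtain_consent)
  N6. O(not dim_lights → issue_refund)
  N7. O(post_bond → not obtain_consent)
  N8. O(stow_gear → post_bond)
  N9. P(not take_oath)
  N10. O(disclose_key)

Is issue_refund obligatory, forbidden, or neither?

Neither

Premise 6 is O(not dim_lights → issue_refund), but O(not dim_lights) is not derivable from the premises, so it does not yield O(issue_refund).
No premise or chain of K-axiom applications forces O(issue_refund), and none forces O(not issue_refund). So issue_refund is neither obligatory nor forbidden under these norms.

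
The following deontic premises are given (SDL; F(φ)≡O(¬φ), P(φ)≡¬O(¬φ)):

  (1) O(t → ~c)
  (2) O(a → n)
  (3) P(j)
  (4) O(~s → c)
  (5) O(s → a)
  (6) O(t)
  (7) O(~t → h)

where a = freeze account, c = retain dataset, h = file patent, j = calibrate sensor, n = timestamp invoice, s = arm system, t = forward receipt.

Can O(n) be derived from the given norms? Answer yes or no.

Premise 6 gives O(t).
Premise 1 is O(t → ~c); since O(t), deontic closure gives O(~c).
The contrapositive of premise 4 (O(~s → c)) is O(~c → s), and O(~c) is already established, so O(s).
With premise 5, O(s → a), the K-axiom yields O(a).
From O(a) and premise 2, O(a → n), we obtain O(n).
Premises 3, 7 do not contribute to this derivation.
So O(n) follows.

Yes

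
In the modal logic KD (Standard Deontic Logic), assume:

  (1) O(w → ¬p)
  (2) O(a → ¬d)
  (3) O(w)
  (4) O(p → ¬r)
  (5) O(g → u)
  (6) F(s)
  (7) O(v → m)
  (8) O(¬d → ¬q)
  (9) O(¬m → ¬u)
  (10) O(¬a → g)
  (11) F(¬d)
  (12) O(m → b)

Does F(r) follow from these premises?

No

Premise 4 is O(p → ¬r), but O(p) is not derivable from the premises, so it does not yield O(¬r).
No other premise forces O(¬r). An ideal world satisfying every premise can still have r true, so F(r) is not derivable.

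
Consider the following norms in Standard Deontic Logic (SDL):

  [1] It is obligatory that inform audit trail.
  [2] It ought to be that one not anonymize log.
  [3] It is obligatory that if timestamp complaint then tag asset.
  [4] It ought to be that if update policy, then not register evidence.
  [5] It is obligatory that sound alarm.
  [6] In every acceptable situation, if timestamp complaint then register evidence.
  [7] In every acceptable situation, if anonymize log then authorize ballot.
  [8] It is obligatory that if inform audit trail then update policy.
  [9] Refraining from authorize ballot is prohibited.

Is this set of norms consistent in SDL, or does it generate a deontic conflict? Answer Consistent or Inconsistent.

Premise 7 is O(anonymize_log → authorize_ballot); even if O(authorize_ballot) held, inferring O(anonymize_log) would be affirming the consequent — invalid.
So O(anonymize_log) is not derivable, and the apparent clash with O(¬anonymize_log) does not arise.
A world satisfying every obligation exists (e.g. anonymize_log=false, authorize_ballot=true, inform_audit_trail=true, register_evidence=false, sound_alarm=true, tag_asset=false, timestamp_complaint=false, update_policy=true); no atom is both obligatory and forbidden, so the set is consistent.

Consistent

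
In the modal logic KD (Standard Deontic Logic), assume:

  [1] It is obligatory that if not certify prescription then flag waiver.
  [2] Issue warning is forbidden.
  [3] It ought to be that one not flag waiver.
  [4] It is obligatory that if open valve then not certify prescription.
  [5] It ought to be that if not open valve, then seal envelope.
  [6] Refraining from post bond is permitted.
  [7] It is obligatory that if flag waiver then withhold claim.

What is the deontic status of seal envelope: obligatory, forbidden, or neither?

Premise 3 states O(¬flag_waiver) outright.
Premise 1 is O(¬certify_prescription → flag_waiver); contrapositively O(¬flag_waiver → certify_prescription). Since O(¬flag_waiver) holds, K gives O(certify_prescription).
The contrapositive of premise 4 (O(open_valve → ¬certify_prescription)) is O(certify_prescription → ¬open_valve), and O(certify_prescription) is already established, so O(¬open_valve).
Premise 5 is O(¬open_valve → seal_envelope); since O(¬open_valve), deontic closure gives O(seal_envelope).
Premises 2, 6, 7 do not contribute to this derivation.
Hence seal_envelope is obligatory.

Obligatory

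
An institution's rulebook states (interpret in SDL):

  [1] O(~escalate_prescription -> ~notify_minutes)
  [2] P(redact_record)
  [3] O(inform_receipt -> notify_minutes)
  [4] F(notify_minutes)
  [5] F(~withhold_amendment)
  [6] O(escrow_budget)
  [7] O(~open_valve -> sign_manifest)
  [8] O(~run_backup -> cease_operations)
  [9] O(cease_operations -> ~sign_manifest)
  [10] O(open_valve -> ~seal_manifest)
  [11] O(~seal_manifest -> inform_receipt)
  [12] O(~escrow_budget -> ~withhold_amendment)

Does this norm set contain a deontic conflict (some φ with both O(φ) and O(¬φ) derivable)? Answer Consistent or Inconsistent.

Premise 12 is O(~escrow_budget -> ~withhold_amendment), but O(~escrow_budget) is not derivable from the premises, so it does not yield O(~withhold_amendment).
So O(~withhold_amendment) is not derivable, and the apparent clash with O(withhold_amendment) does not arise.
A world satisfying every obligation exists (e.g. cease_operations=false, escalate_prescription=false, escrow_budget=true, inform_receipt=false, notify_minutes=false, open_valve=false, redact_record=false, run_backup=true, seal_manifest=true, sign_manifest=true, withhold_amendment=true); no atom is both obligatory and forbidden, so the set is consistent.

Consistent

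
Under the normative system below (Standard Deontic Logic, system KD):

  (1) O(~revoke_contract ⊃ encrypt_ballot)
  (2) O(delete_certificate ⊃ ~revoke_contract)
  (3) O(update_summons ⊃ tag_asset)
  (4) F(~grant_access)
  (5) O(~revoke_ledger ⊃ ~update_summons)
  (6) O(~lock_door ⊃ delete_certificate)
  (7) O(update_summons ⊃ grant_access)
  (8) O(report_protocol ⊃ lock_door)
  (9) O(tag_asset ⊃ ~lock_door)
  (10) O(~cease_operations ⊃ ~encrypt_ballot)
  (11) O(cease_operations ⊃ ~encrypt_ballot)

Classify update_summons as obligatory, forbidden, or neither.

Premises 10 and 11 cover both cases: O(~cease_operations ⊃ ~encrypt_ballot) and O(cease_operations ⊃ ~encrypt_ballot). Since ~cease_operations ∨ cease_operations is a tautology, O(~encrypt_ballot) follows.
Premise 1, O(~revoke_contract ⊃ encrypt_ballot), contraposes to O(~encrypt_ballot ⊃ revoke_contract); with O(~encrypt_ballot) we get O(revoke_contract).
Premise 2 is O(delete_certificate ⊃ ~revoke_contract); contrapositively O(revoke_contract ⊃ ~delete_certificate). Since O(revoke_contract) holds, K gives O(~delete_certificate).
The contrapositive of premise 6 (O(~lock_door ⊃ delete_certificate)) is O(~delete_certificate ⊃ lock_door), and O(~delete_certificate) is already established, so O(lock_door).
The contrapositive of premise 9 (O(tag_asset ⊃ ~lock_door)) is O(lock_door ⊃ ~tag_asset), and O(lock_door) is already established, so O(~tag_asset).
The contrapositive of premise 3 (O(update_summons ⊃ tag_asset)) is O(~tag_asset ⊃ ~update_summons), and O(~tag_asset) is already established, so O(~update_summons).
Premises 4, 5, 7, 8 do not contribute to this derivation.
Thus O(~update_summons), which is F(update_summons): update_summons is forbidden.

Forbidden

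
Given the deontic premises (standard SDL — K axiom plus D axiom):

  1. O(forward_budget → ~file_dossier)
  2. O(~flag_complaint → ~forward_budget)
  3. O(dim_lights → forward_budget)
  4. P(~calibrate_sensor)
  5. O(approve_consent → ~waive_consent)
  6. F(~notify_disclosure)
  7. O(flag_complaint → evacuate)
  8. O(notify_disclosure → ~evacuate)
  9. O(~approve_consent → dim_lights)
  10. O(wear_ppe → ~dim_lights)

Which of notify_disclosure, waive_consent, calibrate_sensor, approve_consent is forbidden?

waive_consent

F(~notify_disclosure) at premise 6 means O(notify_disclosure).
Premise 8 is O(notify_disclosure → ~evacuate); since O(notify_disclosure), deontic closure gives O(~evacuate).
The contrapositive of premise 7 (O(flag_complaint → evacuate)) is O(~evacuate → ~flag_complaint), and O(~evacuate) is already established, so O(~flag_complaint).
With premise 2, O(~flag_complaint → ~forward_budget), the K-axiom yields O(~forward_budget).
Premise 3 is O(dim_lights → forward_budget); contrapositively O(~forward_budget → ~dim_lights). Since O(~forward_budget) holds, K gives O(~dim_lights).
The contrapositive of premise 9 (O(~approve_consent → dim_lights)) is O(~dim_lights → approve_consent), and O(~dim_lights) is already established, so O(approve_consent).
Applying K to premise 5 (O(approve_consent → ~waive_consent)) and O(approve_consent) yields O(~waive_consent).
So O(~waive_consent) holds, i.e. waive_consent is forbidden. None of the other listed options is forbidden under the premises.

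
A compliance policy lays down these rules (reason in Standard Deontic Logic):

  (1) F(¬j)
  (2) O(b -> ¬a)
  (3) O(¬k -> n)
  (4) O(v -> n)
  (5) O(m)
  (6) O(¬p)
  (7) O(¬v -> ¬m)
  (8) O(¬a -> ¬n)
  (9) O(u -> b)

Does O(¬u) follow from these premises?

From premise 5 we have O(m).
Premise 7 is O(¬v -> ¬m); contrapositively O(m -> v). Since O(m) holds, K gives O(v).
Premise 4 is O(v -> n); since O(v), deontic closure gives O(n).
Premise 8, O(¬a -> ¬n), contraposes to O(n -> a); with O(n) we get O(a).
Premise 2, O(b -> ¬a), contraposes to O(a -> ¬b); with O(a) we get O(¬b).
Premise 9 is O(u -> b); contrapositively O(¬b -> ¬u). Since O(¬b) holds, K gives O(¬u).
Premises 1, 3, 6 do not contribute to this derivation.
So O(¬u) follows.

Yes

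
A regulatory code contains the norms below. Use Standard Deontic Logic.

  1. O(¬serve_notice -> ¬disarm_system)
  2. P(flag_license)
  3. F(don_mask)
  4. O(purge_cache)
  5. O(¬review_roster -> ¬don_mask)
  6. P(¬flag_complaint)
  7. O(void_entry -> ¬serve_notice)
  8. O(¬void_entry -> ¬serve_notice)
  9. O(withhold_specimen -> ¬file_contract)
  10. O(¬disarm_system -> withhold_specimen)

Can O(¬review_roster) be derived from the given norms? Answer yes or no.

No

Premise 5 is O(¬review_roster -> ¬don_mask); even if O(¬don_mask) held, inferring O(¬review_roster) would be affirming the consequent — invalid.
No other premise forces O(¬review_roster). An ideal world satisfying every premise can still have ¬review_roster false, so O(¬review_roster) is not derivable.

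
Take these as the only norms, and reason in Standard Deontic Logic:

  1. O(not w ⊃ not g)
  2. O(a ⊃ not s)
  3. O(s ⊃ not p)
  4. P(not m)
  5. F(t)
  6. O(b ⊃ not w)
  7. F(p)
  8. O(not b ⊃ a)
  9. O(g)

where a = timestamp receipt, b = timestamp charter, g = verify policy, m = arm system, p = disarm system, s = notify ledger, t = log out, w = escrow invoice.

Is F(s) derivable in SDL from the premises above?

Premise 9 gives O(g).
Premise 1 is O(not w ⊃ not g); contrapositively O(g ⊃ w). Since O(g) holds, K gives O(w).
The contrapositive of premise 6 (O(b ⊃ not w)) is O(w ⊃ not b), and O(w) is already established, so O(not b).
From O(not b) and premise 8, O(not b ⊃ a), we obtain O(a).
With premise 2, O(a ⊃ not s), the K-axiom yields O(not s).
Premises 3, 4, 5, 7 do not contribute to this derivation.
So O(not s) holds, i.e. F(s). The claim follows.

Yes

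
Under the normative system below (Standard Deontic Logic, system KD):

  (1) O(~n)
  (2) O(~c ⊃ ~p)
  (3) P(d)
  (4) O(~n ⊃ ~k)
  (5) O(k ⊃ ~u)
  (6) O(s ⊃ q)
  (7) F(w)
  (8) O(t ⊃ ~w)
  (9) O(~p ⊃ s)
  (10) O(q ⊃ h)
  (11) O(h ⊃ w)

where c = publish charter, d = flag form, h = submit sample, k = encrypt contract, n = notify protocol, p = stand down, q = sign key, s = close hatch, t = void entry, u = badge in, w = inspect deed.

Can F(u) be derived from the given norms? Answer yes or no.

Premise 5 is O(k ⊃ ~u), but O(k) is not derivable from the premises, so it does not yield O(~u).
No other premise forces O(~u). An ideal world satisfying every premise can still have u true, so F(u) is not derivable.

No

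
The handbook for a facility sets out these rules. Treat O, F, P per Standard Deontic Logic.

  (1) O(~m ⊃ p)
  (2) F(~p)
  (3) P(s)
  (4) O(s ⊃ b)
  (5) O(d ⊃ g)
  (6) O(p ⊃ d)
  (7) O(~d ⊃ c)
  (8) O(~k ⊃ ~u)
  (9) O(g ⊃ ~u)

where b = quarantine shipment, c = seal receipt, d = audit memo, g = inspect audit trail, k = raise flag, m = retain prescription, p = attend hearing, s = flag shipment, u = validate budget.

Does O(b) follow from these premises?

Premise 4 is O(s ⊃ b), but O(s) is not derivable from the premises (the permission P(s) asserts only ~O(~s), not O(s)), so it does not yield O(b).
No other premise forces O(b). An ideal world satisfying every premise can still have b false, so O(b) is not derivable.

No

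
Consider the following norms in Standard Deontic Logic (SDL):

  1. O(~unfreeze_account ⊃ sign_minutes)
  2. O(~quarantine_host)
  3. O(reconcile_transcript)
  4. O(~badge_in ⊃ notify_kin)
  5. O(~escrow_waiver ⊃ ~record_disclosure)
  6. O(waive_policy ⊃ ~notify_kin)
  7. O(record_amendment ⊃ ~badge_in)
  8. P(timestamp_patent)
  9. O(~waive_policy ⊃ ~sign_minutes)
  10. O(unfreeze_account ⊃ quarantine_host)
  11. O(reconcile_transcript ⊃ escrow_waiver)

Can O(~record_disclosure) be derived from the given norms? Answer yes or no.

Premise 5 is O(~escrow_waiver ⊃ ~record_disclosure), but O(~escrow_waiver) is not derivable from the premises, so it does not yield O(~record_disclosure).
No other premise forces O(~record_disclosure). An ideal world satisfying every premise can still have ~record_disclosure false, so O(~record_disclosure) is not derivable.

No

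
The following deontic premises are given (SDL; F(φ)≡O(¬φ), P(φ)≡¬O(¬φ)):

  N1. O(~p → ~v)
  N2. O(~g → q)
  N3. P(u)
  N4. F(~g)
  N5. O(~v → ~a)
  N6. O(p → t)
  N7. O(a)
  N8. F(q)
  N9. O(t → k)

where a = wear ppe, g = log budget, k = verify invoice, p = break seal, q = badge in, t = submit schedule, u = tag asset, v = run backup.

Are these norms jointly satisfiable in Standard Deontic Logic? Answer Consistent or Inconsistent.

Consistent

Premise 2 is O(~g → q), but O(~g) is not derivable from the premises, so it does not yield O(q).
So O(q) is not derivable, and the apparent clash with O(~q) does not arise.
A world satisfying every obligation exists (e.g. a=true, g=true, k=true, p=true, q=false, t=true, u=false, v=true); no atom is both obligatory and forbidden, so the set is consistent.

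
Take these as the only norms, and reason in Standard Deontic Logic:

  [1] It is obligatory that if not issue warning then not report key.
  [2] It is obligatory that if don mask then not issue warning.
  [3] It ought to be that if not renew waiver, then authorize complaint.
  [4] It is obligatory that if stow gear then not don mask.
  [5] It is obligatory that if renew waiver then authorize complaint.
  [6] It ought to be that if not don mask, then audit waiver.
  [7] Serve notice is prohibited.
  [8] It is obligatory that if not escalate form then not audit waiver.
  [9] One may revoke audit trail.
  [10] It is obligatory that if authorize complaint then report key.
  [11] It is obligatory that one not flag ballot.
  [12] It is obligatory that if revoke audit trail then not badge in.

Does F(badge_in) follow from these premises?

Premise 12 is O(revoke_audit_trail → ¬badge_in), but O(revoke_audit_trail) is not derivable from the premises (the permission P(revoke_audit_trail) asserts only ¬O(¬revoke_audit_trail), not O(revoke_audit_trail)), so it does not yield O(¬badge_in).
No other premise forces O(¬badge_in). An ideal world satisfying every premise can still have badge_in true, so F(badge_in) is not derivable.

No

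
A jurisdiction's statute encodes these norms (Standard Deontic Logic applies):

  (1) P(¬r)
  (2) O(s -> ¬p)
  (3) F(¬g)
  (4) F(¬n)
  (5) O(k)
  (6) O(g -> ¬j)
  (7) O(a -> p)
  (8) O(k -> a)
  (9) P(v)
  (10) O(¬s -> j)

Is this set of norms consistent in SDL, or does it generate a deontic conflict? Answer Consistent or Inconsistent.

Inconsistent

Premise 5 gives O(k).
With premise 8, O(k -> a), the K-axiom yields O(a).
Applying K to premise 7 (O(a -> p)) and O(a) yields O(p).
Premise 2 is O(s -> ¬p); contrapositively O(p -> ¬s). Since O(p) holds, K gives O(¬s).
With premise 10, O(¬s -> j), the K-axiom yields O(j).
Premise 6 is O(g -> ¬j); contrapositively O(j -> ¬g). Since O(j) holds, K gives O(¬g).
However, F(¬g) at premise 3 amounts to O(g).
We now have both O(¬g) and O(g) — g is simultaneously obligatory and forbidden, violating the D-axiom.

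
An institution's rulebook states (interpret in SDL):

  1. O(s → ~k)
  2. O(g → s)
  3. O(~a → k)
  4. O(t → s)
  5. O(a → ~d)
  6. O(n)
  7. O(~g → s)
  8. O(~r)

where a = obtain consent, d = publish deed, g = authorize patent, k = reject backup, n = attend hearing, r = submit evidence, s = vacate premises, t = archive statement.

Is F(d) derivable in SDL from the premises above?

Yes

Premises 2 and 7 cover both cases: O(g → s) and O(~g → s). Since g ∨ ~g is a tautology, O(s) follows.
From O(s) and premise 1, O(s → ~k), we obtain O(~k).
Premise 3 is O(~a → k); contrapositively O(~k → a). Since O(~k) holds, K gives O(a).
Premise 5 is O(a → ~d); since O(a), deontic closure gives O(~d).
Premises 4, 6, 8 do not contribute to this derivation.
So O(~d) holds, i.e. F(d). The claim follows.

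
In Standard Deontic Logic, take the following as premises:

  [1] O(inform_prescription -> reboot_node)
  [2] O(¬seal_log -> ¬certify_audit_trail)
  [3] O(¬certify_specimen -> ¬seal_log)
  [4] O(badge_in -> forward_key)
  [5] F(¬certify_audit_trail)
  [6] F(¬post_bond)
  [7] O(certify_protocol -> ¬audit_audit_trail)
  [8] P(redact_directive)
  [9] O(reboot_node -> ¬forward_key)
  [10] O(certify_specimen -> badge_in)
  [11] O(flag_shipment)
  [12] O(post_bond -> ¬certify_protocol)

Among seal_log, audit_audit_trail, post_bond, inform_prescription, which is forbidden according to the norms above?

inform_prescription

Premise 5 is F(¬certify_audit_trail), i.e. O(certify_audit_trail).
Premise 2 is O(¬seal_log -> ¬certify_audit_trail); contrapositively O(certify_audit_trail -> seal_log). Since O(certify_audit_trail) holds, K gives O(seal_log).
Premise 3, O(¬certify_specimen -> ¬seal_log), contraposes to O(seal_log -> certify_specimen); with O(seal_log) we get O(certify_specimen).
Premise 10 is O(certify_specimen -> badge_in); since O(certify_specimen), deontic closure gives O(badge_in).
Applying K to premise 4 (O(badge_in -> forward_key)) and O(badge_in) yields O(forward_key).
Premise 9 is O(reboot_node -> ¬forward_key); contrapositively O(forward_key -> ¬reboot_node). Since O(forward_key) holds, K gives O(¬reboot_node).
The contrapositive of premise 1 (O(inform_prescription -> reboot_node)) is O(¬reboot_node -> ¬inform_prescription), and O(¬reboot_node) is already established, so O(¬inform_prescription).
So O(¬inform_prescription) holds, i.e. inform_prescription is forbidden. None of the other listed options is forbidden under the premises.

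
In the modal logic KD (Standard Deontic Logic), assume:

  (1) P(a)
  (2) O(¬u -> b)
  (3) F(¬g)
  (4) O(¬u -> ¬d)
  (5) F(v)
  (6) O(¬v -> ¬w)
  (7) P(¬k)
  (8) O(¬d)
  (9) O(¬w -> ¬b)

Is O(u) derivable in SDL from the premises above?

Yes

Premise 5, F(v), is equivalent to O(¬v).
Applying K to premise 6 (O(¬v -> ¬w)) and O(¬v) yields O(¬w).
From O(¬w) and premise 9, O(¬w -> ¬b), we obtain O(¬b).
The contrapositive of premise 2 (O(¬u -> b)) is O(¬b -> u), and O(¬b) is already established, so O(u).
Premises 1, 3, 4, 7, 8 do not contribute to this derivation.
So O(u) follows.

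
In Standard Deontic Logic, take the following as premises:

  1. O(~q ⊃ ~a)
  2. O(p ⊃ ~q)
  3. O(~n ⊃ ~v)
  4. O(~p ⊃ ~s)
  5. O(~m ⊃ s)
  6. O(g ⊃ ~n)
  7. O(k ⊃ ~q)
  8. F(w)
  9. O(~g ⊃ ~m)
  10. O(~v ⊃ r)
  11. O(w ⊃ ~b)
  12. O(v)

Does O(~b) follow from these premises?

No

Premise 11 is O(w ⊃ ~b), but O(w) is not derivable from the premises, so it does not yield O(~b).
No other premise forces O(~b). An ideal world satisfying every premise can still have ~b false, so O(~b) is not derivable.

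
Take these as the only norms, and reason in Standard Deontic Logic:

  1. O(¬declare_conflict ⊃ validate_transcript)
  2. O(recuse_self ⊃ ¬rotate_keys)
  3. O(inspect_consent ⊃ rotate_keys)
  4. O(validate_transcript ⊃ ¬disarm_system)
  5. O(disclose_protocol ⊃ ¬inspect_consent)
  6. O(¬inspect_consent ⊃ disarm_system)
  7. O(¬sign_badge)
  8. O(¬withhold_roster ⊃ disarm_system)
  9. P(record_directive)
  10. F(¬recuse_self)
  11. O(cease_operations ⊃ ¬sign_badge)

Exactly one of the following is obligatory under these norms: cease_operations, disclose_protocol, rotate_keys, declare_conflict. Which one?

declare_conflict

F(¬recuse_self) at premise 10 means O(recuse_self).
With premise 2, O(recuse_self ⊃ ¬rotate_keys), the K-axiom yields O(¬rotate_keys).
Premise 3 is O(inspect_consent ⊃ rotate_keys); contrapositively O(¬rotate_keys ⊃ ¬inspect_consent). Since O(¬rotate_keys) holds, K gives O(¬inspect_consent).
Applying K to premise 6 (O(¬inspect_consent ⊃ disarm_system)) and O(¬inspect_consent) yields O(disarm_system).
Premise 4, O(validate_transcript ⊃ ¬disarm_system), contraposes to O(disarm_system ⊃ ¬validate_transcript); with O(disarm_system) we get O(¬validate_transcript).
Premise 1, O(¬declare_conflict ⊃ validate_transcript), contraposes to O(¬validate_transcript ⊃ declare_conflict); with O(¬validate_transcript) we get O(declare_conflict).
So O(declare_conflict) holds — declare_conflict is obligatory. None of the other listed options is made obligatory by any chain of premises.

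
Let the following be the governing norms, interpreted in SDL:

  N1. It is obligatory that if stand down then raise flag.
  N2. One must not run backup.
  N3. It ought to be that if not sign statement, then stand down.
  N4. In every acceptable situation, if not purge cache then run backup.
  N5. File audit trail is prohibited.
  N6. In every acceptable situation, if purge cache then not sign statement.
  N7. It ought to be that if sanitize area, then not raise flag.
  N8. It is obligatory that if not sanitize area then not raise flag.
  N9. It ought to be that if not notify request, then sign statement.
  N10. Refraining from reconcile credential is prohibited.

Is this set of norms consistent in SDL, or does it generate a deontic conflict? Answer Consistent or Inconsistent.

Inconsistent

Premises 8 and 7 cover both cases: O(¬sanitize_area → ¬raise_flag) and O(sanitize_area → ¬raise_flag). Since ¬sanitize_area ∨ sanitize_area is a tautology, O(¬raise_flag) follows.
The contrapositive of premise 1 (O(stand_down → raise_flag)) is O(¬raise_flag → ¬stand_down), and O(¬raise_flag) is already established, so O(¬stand_down).
Premise 3 is O(¬sign_statement → stand_down); contrapositively O(¬stand_down → sign_statement). Since O(¬stand_down) holds, K gives O(sign_statement).
Premise 6 is O(purge_cache → ¬sign_statement); contrapositively O(sign_statement → ¬purge_cache). Since O(sign_statement) holds, K gives O(¬purge_cache).
Applying K to premise 4 (O(¬purge_cache → run_backup)) and O(¬purge_cache) yields O(run_backup).
However, F(run_backup) at premise 2 amounts to O(¬run_backup).
We now have both O(run_backup) and O(¬run_backup) — run_backup is simultaneously obligatory and forbidden, violating the D-axiom.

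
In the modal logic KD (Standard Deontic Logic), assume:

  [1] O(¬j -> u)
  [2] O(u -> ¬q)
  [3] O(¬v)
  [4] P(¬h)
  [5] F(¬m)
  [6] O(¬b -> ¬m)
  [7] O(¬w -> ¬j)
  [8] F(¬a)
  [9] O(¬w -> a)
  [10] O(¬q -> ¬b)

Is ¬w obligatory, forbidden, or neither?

F(¬m) at premise 5 means O(m).
The contrapositive of premise 6 (O(¬b -> ¬m)) is O(m -> b), and O(m) is already established, so O(b).
Premise 10, O(¬q -> ¬b), contraposes to O(b -> q); with O(b) we get O(q).
The contrapositive of premise 2 (O(u -> ¬q)) is O(q -> ¬u), and O(q) is already established, so O(¬u).
The contrapositive of premise 1 (O(¬j -> u)) is O(¬u -> j), and O(¬u) is already established, so O(j).
The contrapositive of premise 7 (O(¬w -> ¬j)) is O(j -> w), and O(j) is already established, so O(w).
Premises 3, 4, 8, 9 do not contribute to this derivation.
Thus O(w), which is F(¬w): ¬w is forbidden.

Forbidden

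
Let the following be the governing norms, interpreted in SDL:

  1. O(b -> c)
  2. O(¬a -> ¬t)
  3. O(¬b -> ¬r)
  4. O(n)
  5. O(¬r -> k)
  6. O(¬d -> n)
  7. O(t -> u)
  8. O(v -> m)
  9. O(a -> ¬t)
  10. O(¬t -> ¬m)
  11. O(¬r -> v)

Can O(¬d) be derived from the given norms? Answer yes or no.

No

Premise 6 is O(¬d -> n); even if O(n) held, inferring O(¬d) would be affirming the consequent — invalid.
No other premise forces O(¬d). An ideal world satisfying every premise can still have ¬d false, so O(¬d) is not derivable.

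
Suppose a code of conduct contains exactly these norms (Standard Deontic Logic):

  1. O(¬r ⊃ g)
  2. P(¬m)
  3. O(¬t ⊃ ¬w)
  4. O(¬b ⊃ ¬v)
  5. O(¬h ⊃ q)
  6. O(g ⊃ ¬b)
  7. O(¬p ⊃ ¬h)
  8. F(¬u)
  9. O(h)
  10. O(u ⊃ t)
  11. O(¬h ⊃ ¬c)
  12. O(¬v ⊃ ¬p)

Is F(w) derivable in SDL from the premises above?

No

Premise 3 is O(¬t ⊃ ¬w), but O(¬t) is not derivable from the premises, so it does not yield O(¬w).
No other premise forces O(¬w). An ideal world satisfying every premise can still have w true, so F(w) is not derivable.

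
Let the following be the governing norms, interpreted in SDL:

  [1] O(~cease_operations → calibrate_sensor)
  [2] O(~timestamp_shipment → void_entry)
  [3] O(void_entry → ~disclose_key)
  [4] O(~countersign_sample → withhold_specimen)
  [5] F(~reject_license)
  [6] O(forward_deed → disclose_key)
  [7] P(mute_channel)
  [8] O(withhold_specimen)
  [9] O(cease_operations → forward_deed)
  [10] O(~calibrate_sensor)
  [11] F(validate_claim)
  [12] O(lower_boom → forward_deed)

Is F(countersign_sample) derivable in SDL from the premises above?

No

Premise 4 is O(~countersign_sample → withhold_specimen); even if O(withhold_specimen) held, inferring O(~countersign_sample) would be affirming the consequent — invalid.
No other premise forces O(~countersign_sample). An ideal world satisfying every premise can still have countersign_sample true, so F(countersign_sample) is not derivable.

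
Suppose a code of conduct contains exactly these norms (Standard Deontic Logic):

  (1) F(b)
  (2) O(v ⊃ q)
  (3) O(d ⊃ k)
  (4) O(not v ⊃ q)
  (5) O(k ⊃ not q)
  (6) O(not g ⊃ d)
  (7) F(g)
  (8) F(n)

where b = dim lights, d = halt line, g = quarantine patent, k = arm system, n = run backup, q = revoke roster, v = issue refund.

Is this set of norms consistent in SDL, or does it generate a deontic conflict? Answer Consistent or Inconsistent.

Inconsistent

By case analysis on v: premise 2 gives O(v ⊃ q) and premise 4 gives O(not v ⊃ q), so O(q) either way.
Premise 5, O(k ⊃ not q), contraposes to O(q ⊃ not k); with O(q) we get O(not k).
The contrapositive of premise 3 (O(d ⊃ k)) is O(not k ⊃ not d), and O(not k) is already established, so O(not d).
Premise 6, O(not g ⊃ d), contraposes to O(not d ⊃ g); with O(not d) we get O(g).
But premise 7, F(g), means O(not g).
We now have both O(g) and O(not g) — g is simultaneously obligatory and forbidden, violating the D-axiom.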